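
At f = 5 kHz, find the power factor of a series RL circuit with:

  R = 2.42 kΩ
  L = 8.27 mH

Step 1 — Angular frequency: ω = 2π·f = 2π·5000 = 3.142e+04 rad/s.
Step 2 — Component impedances:
  R: Z = R = 2420 Ω
  L: Z = jωL = j·3.142e+04·0.00827 = 0 + j259.8 Ω
Step 3 — Series combination: Z_total = R + L = 2420 + j259.8 Ω = 2434∠6.1° Ω.
Step 4 — Power factor: PF = cos(φ) = Re(Z)/|Z| = 2420/2433.9 = 0.9943.
Step 5 — Type: Im(Z) = 259.8 ⇒ lagging (phase φ = 6.1°).

PF = 0.9943 (lagging, φ = 6.1°)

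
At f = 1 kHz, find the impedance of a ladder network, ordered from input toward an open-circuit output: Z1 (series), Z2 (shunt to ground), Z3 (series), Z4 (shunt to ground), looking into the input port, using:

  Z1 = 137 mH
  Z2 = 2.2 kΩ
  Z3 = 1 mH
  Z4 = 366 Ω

Step 1 — Angular frequency: ω = 2π·f = 2π·1000 = 6283 rad/s.
Step 2 — Component impedances:
  Z1: Z = jωL = j·6283·0.137 = 0 + j860.8 Ω
  Z2: Z = R = 2200 Ω
  Z3: Z = jωL = j·6283·0.001 = 0 + j6.283 Ω
  Z4: Z = R = 366 Ω
Step 3 — Ladder network (open output): work backward from the far end, alternating series and parallel combinations. Z_in = 313.8 + j865.4 Ω = 920.6∠70.1° Ω.

Z = 313.8 + j865.4 Ω = 920.6∠70.1° Ω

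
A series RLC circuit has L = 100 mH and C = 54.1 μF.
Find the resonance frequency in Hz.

Step 1 — Resonance condition Im(Z)=0 gives ω₀ = 1/√(LC).
Step 2 — ω₀ = 1/√(0.1·5.41e-05) = 429.9 rad/s.
Step 3 — f₀ = ω₀/(2π) = 68.43 Hz.

f₀ = 68.43 Hz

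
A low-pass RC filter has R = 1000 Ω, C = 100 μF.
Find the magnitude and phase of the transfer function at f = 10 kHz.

Step 1 — Angular frequency: ω = 2π·1e+04 = 6.283e+04 rad/s.
Step 2 — Transfer function: H(jω) = 1/(1 + jωRC).
Step 3 — Denominator: 1 + jωRC = 1 + j·6.283e+04·1000·0.0001 = 1 + j6283.
Step 4 — H = 2.533e-08 - j0.0001592.
Step 5 — Magnitude: |H| = 0.0001592 (-76.0 dB); phase: φ = -90.0°.

|H| = 0.0001592 (-76.0 dB), φ = -90.0°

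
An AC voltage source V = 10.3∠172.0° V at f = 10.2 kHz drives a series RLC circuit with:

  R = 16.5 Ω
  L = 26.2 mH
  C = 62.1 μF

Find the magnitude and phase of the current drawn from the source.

Step 1 — Angular frequency: ω = 2π·f = 2π·1.02e+04 = 6.409e+04 rad/s.
Step 2 — Component impedances:
  R: Z = R = 16.5 Ω
  L: Z = jωL = j·6.409e+04·0.0262 = 0 + j1679 Ω
  C: Z = 1/(jωC) = -j/(ω·C) = 0 - j0.2513 Ω
Step 3 — Series combination: Z_total = R + L + C = 16.5 + j1679 Ω = 1679∠89.4° Ω.
Step 4 — Source phasor: V = 10.3∠172.0° V = -10.2 + j1.433 V.
Step 5 — Ohm's law: I = V / Z_total = (-10.2 + j1.433) / (16.5 + j1679) = 0.0007941 + j0.006083 A.
Step 6 — Convert to polar: |I| = 0.006135 A, ∠I = 82.6°.

I = 0.006135∠82.6° A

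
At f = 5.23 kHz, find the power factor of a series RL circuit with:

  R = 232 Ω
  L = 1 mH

Step 1 — Angular frequency: ω = 2π·f = 2π·5230 = 3.286e+04 rad/s.
Step 2 — Component impedances:
  R: Z = R = 232 Ω
  L: Z = jωL = j·3.286e+04·0.001 = 0 + j32.86 Ω
Step 3 — Series combination: Z_total = R + L = 232 + j32.86 Ω = 234.3∠8.1° Ω.
Step 4 — Power factor: PF = cos(φ) = Re(Z)/|Z| = 232/234.32 = 0.9901.
Step 5 — Type: Im(Z) = 32.86 ⇒ lagging (phase φ = 8.1°).

PF = 0.9901 (lagging, φ = 8.1°)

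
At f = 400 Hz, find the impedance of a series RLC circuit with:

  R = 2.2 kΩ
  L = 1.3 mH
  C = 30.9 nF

Step 1 — Angular frequency: ω = 2π·f = 2π·400 = 2513 rad/s.
Step 2 — Component impedances:
  R: Z = R = 2200 Ω
  L: Z = jωL = j·2513·0.0013 = 0 + j3.267 Ω
  C: Z = 1/(jωC) = -j/(ω·C) = 0 - j1.288e+04 Ω
Step 3 — Series combination: Z_total = R + L + C = 2200 - j1.287e+04 Ω = 1.306e+04∠-80.3° Ω.

Z = 2200 - j1.287e+04 Ω = 1.306e+04∠-80.3° Ω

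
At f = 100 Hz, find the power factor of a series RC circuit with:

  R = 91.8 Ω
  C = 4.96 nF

Step 1 — Angular frequency: ω = 2π·f = 2π·100 = 628.3 rad/s.
Step 2 — Component impedances:
  R: Z = R = 91.8 Ω
  C: Z = 1/(jωC) = -j/(ω·C) = 0 - j3.209e+05 Ω
Step 3 — Series combination: Z_total = R + C = 91.8 - j3.209e+05 Ω = 3.209e+05∠-90.0° Ω.
Step 4 — Power factor: PF = cos(φ) = Re(Z)/|Z| = 91.8/3.209e+05 = 0.0002861.
Step 5 — Type: Im(Z) = -3.209e+05 ⇒ leading (phase φ = -90.0°).

PF = 0.0002861 (leading, φ = -90.0°)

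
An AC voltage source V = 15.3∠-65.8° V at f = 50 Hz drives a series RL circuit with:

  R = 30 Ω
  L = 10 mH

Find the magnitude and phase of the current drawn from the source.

Step 1 — Angular frequency: ω = 2π·f = 2π·50 = 314.2 rad/s.
Step 2 — Component impedances:
  R: Z = R = 30 Ω
  L: Z = jωL = j·314.2·0.01 = 0 + j3.142 Ω
Step 3 — Series combination: Z_total = R + L = 30 + j3.142 Ω = 30.16∠6.0° Ω.
Step 4 — Source phasor: V = 15.3∠-65.8° V = 6.272 - j13.96 V.
Step 5 — Ohm's law: I = V / Z_total = (6.272 - j13.96) / (30 + j3.142) = 0.1586 - j0.4818 A.
Step 6 — Convert to polar: |I| = 0.5072 A, ∠I = -71.8°.

I = 0.5072∠-71.8° A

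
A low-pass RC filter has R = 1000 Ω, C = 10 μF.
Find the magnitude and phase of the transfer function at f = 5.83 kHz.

Step 1 — Angular frequency: ω = 2π·5830 = 3.663e+04 rad/s.
Step 2 — Transfer function: H(jω) = 1/(1 + jωRC).
Step 3 — Denominator: 1 + jωRC = 1 + j·3.663e+04·1000·1e-05 = 1 + j366.3.
Step 4 — H = 7.452e-06 - j0.00273.
Step 5 — Magnitude: |H| = 0.00273 (-51.3 dB); phase: φ = -89.8°.

|H| = 0.00273 (-51.3 dB), φ = -89.8°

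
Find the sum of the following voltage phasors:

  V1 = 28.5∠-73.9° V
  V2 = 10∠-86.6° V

Step 1 — Convert each phasor to rectangular form:
  V1 = 28.5·(cos(-73.9°) + j·sin(-73.9°)) = 7.903 - j27.38 V
  V2 = 10·(cos(-86.6°) + j·sin(-86.6°)) = 0.5931 - j9.982 V
Step 2 — Sum components: V_total = 8.497 - j37.36 V.
Step 3 — Convert to polar: |V_total| = 38.32 V, ∠V_total = -77.2°.

V_total = 38.32∠-77.2° V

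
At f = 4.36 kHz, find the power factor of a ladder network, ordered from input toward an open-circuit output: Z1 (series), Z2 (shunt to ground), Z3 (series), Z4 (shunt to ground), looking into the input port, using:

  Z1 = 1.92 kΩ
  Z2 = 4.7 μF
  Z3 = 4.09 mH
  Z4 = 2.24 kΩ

Step 1 — Angular frequency: ω = 2π·f = 2π·4360 = 2.739e+04 rad/s.
Step 2 — Component impedances:
  Z1: Z = R = 1920 Ω
  Z2: Z = 1/(jωC) = -j/(ω·C) = 0 - j7.767 Ω
  Z3: Z = jωL = j·2.739e+04·0.00409 = 0 + j112 Ω
  Z4: Z = R = 2240 Ω
Step 3 — Ladder network (open output): work backward from the far end, alternating series and parallel combinations. Z_in = 1920 - j7.768 Ω = 1920∠-0.2° Ω.
Step 4 — Power factor: PF = cos(φ) = Re(Z)/|Z| = 1920/1920 = 1.
Step 5 — Type: Im(Z) = -7.768 ⇒ leading (phase φ = -0.2°).

PF = 1 (leading, φ = -0.2°)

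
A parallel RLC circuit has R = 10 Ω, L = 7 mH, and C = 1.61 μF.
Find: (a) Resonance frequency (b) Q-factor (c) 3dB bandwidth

Step 1 — Resonance: ω₀ = 1/√(LC) = 1/√(0.007·1.61e-06) = 9420 rad/s.
Step 2 — f₀ = ω₀/(2π) = 1499 Hz.
Step 3 — Parallel Q: Q = R/(ω₀L) = 10/(9420·0.007) = 0.1517.
Step 4 — Bandwidth: Δω = ω₀/Q = 6.211e+04 rad/s; BW = Δω/(2π) = 9885 Hz.

(a) f₀ = 1499 Hz  (b) Q = 0.1517  (c) BW = 9885 Hz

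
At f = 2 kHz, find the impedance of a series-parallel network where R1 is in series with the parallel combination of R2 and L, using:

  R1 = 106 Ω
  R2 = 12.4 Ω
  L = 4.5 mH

Step 1 — Angular frequency: ω = 2π·f = 2π·2000 = 1.257e+04 rad/s.
Step 2 — Component impedances:
  R1: Z = R = 106 Ω
  R2: Z = R = 12.4 Ω
  L: Z = jωL = j·1.257e+04·0.0045 = 0 + j56.55 Ω
Step 3 — Parallel branch: R2 || L = 1/(1/R2 + 1/L) = 11.83 + j2.594 Ω.
Step 4 — Series with R1: Z_total = R1 + (R2 || L) = 117.8 + j2.594 Ω = 117.9∠1.3° Ω.

Z = 117.8 + j2.594 Ω = 117.9∠1.3° Ω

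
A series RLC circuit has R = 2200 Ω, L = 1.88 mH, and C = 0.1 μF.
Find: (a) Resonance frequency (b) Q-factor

Step 1 — Resonance condition Im(Z)=0 gives ω₀ = 1/√(LC).
Step 2 — ω₀ = 1/√(0.00188·1e-07) = 7.293e+04 rad/s.
Step 3 — f₀ = ω₀/(2π) = 1.161e+04 Hz.
Step 4 — Series Q: Q = ω₀L/R = 7.293e+04·0.00188/2200 = 0.06232.

(a) f₀ = 1.161e+04 Hz  (b) Q = 0.06232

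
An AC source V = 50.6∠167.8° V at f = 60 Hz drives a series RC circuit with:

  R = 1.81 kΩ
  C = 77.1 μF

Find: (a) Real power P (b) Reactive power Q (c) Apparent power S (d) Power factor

Step 1 — Angular frequency: ω = 2π·f = 2π·60 = 377 rad/s.
Step 2 — Component impedances:
  R: Z = R = 1810 Ω
  C: Z = 1/(jωC) = -j/(ω·C) = 0 - j34.4 Ω
Step 3 — Series combination: Z_total = R + C = 1810 - j34.4 Ω = 1810∠-1.1° Ω.
Step 4 — Source phasor: V = 50.6∠167.8° V = -49.46 + j10.69 V.
Step 5 — Current: I = V / Z = -0.02743 + j0.005386 A = 0.02795∠168.9° A.
Step 6 — Complex power: S = V·I* = 1.414 - j0.02688 VA.
Step 7 — Real power: P = Re(S) = 1.414 W.
Step 8 — Reactive power: Q = Im(S) = -0.02688 VAR.
Step 9 — Apparent power: |S| = 1.414 VA.
Step 10 — Power factor: PF = P/|S| = 0.9998 (leading).

(a) P = 1.414 W  (b) Q = -0.02688 VAR  (c) S = 1.414 VA  (d) PF = 0.9998 (leading)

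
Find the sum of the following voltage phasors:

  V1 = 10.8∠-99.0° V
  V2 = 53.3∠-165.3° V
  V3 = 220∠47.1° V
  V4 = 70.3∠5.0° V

Step 1 — Convert each phasor to rectangular form:
  V1 = 10.8·(cos(-99.0°) + j·sin(-99.0°)) = -1.689 - j10.67 V
  V2 = 53.3·(cos(-165.3°) + j·sin(-165.3°)) = -51.56 - j13.53 V
  V3 = 220·(cos(47.1°) + j·sin(47.1°)) = 149.8 + j161.2 V
  V4 = 70.3·(cos(5.0°) + j·sin(5.0°)) = 70.03 + j6.127 V
Step 2 — Sum components: V_total = 166.5 + j143.1 V.
Step 3 — Convert to polar: |V_total| = 219.6 V, ∠V_total = 40.7°.

V_total = 219.6∠40.7° V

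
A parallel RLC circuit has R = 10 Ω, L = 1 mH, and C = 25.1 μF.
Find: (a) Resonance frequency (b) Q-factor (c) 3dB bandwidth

Step 1 — Resonance: ω₀ = 1/√(LC) = 1/√(0.001·2.51e-05) = 6312 rad/s.
Step 2 — f₀ = ω₀/(2π) = 1005 Hz.
Step 3 — Parallel Q: Q = R/(ω₀L) = 10/(6312·0.001) = 1.584.
Step 4 — Bandwidth: Δω = ω₀/Q = 3984 rad/s; BW = Δω/(2π) = 634.1 Hz.

(a) f₀ = 1005 Hz  (b) Q = 1.584  (c) BW = 634.1 Hz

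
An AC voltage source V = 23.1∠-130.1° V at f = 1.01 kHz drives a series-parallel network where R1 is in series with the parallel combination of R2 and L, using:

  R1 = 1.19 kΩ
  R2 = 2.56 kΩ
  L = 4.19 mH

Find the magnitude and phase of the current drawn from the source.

Step 1 — Angular frequency: ω = 2π·f = 2π·1010 = 6346 rad/s.
Step 2 — Component impedances:
  R1: Z = R = 1190 Ω
  R2: Z = R = 2560 Ω
  L: Z = jωL = j·6346·0.00419 = 0 + j26.59 Ω
Step 3 — Parallel branch: R2 || L = 1/(1/R2 + 1/L) = 0.2761 + j26.59 Ω.
Step 4 — Series with R1: Z_total = R1 + (R2 || L) = 1190 + j26.59 Ω = 1191∠1.3° Ω.
Step 5 — Source phasor: V = 23.1∠-130.1° V = -14.88 - j17.67 V.
Step 6 — Ohm's law: I = V / Z_total = (-14.88 - j17.67) / (1190 + j26.59) = -0.01283 - j0.01456 A.
Step 7 — Convert to polar: |I| = 0.0194 A, ∠I = -131.4°.

I = 0.0194∠-131.4° A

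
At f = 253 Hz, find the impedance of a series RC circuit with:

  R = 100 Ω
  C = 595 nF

Step 1 — Angular frequency: ω = 2π·f = 2π·253 = 1590 rad/s.
Step 2 — Component impedances:
  R: Z = R = 100 Ω
  C: Z = 1/(jωC) = -j/(ω·C) = 0 - j1057 Ω
Step 3 — Series combination: Z_total = R + C = 100 - j1057 Ω = 1062∠-84.6° Ω.

Z = 100 - j1057 Ω = 1062∠-84.6° Ω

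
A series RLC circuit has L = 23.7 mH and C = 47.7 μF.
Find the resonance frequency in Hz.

Step 1 — Resonance condition Im(Z)=0 gives ω₀ = 1/√(LC).
Step 2 — ω₀ = 1/√(0.0237·4.77e-05) = 940.5 rad/s.
Step 3 — f₀ = ω₀/(2π) = 149.7 Hz.

f₀ = 149.7 Hz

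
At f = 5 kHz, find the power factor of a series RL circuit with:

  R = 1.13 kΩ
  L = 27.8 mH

Step 1 — Angular frequency: ω = 2π·f = 2π·5000 = 3.142e+04 rad/s.
Step 2 — Component impedances:
  R: Z = R = 1130 Ω
  L: Z = jωL = j·3.142e+04·0.0278 = 0 + j873.4 Ω
Step 3 — Series combination: Z_total = R + L = 1130 + j873.4 Ω = 1428∠37.7° Ω.
Step 4 — Power factor: PF = cos(φ) = Re(Z)/|Z| = 1130/1428.2 = 0.7912.
Step 5 — Type: Im(Z) = 873.4 ⇒ lagging (phase φ = 37.7°).

PF = 0.7912 (lagging, φ = 37.7°)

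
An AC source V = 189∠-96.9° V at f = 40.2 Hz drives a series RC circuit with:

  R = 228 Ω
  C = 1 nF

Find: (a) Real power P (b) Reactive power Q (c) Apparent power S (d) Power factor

Step 1 — Angular frequency: ω = 2π·f = 2π·40.2 = 252.6 rad/s.
Step 2 — Component impedances:
  R: Z = R = 228 Ω
  C: Z = 1/(jωC) = -j/(ω·C) = 0 - j3.959e+06 Ω
Step 3 — Series combination: Z_total = R + C = 228 - j3.959e+06 Ω = 3.959e+06∠-90.0° Ω.
Step 4 — Source phasor: V = 189∠-96.9° V = -22.71 - j187.6 V.
Step 5 — Current: I = V / Z = 4.739e-05 - j5.738e-06 A = 4.774e-05∠-6.9° A.
Step 6 — Complex power: S = V·I* = 5.196e-07 - j0.009023 VA.
Step 7 — Real power: P = Re(S) = 5.196e-07 W.
Step 8 — Reactive power: Q = Im(S) = -0.009023 VAR.
Step 9 — Apparent power: |S| = 0.009023 VA.
Step 10 — Power factor: PF = P/|S| = 5.759e-05 (leading).

(a) P = 5.196e-07 W  (b) Q = -0.009023 VAR  (c) S = 0.009023 VA  (d) PF = 5.759e-05 (leading)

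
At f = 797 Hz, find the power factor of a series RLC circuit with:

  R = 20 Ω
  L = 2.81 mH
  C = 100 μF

Step 1 — Angular frequency: ω = 2π·f = 2π·797 = 5008 rad/s.
Step 2 — Component impedances:
  R: Z = R = 20 Ω
  L: Z = jωL = j·5008·0.00281 = 0 + j14.07 Ω
  C: Z = 1/(jωC) = -j/(ω·C) = 0 - j1.997 Ω
Step 3 — Series combination: Z_total = R + L + C = 20 + j12.07 Ω = 23.36∠31.1° Ω.
Step 4 — Power factor: PF = cos(φ) = Re(Z)/|Z| = 20/23.362 = 0.8561.
Step 5 — Type: Im(Z) = 12.07 ⇒ lagging (phase φ = 31.1°).

PF = 0.8561 (lagging, φ = 31.1°)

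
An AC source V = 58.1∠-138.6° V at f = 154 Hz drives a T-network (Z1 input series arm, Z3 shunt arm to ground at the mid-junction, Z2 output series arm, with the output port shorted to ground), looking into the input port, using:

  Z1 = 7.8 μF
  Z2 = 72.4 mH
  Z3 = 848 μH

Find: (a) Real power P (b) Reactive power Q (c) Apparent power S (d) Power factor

Step 1 — Angular frequency: ω = 2π·f = 2π·154 = 967.6 rad/s.
Step 2 — Component impedances:
  Z1: Z = 1/(jωC) = -j/(ω·C) = 0 - j132.5 Ω
  Z2: Z = jωL = j·967.6·0.0724 = 0 + j70.06 Ω
  Z3: Z = jωL = j·967.6·0.000848 = 0 + j0.8205 Ω
Step 3 — With the output port shorted to ground, the output series arm Z2 runs from the junction to ground; the shunt arm Z3 also runs from the junction to ground. They appear in parallel: Z3 || Z2 = 0 + j0.811 Ω.
Step 4 — Series with input arm Z1: Z_in = Z1 + (Z3 || Z2) = 0 - j131.7 Ω = 131.7∠-90.0° Ω.
Step 5 — Source phasor: V = 58.1∠-138.6° V = -43.58 - j38.42 V.
Step 6 — Current: I = V / Z = 0.2918 - j0.331 A = 0.4412∠-48.6° A.
Step 7 — Complex power: S = V·I* = 0 - j25.63 VA.
Step 8 — Real power: P = Re(S) = 0 W.
Step 9 — Reactive power: Q = Im(S) = -25.63 VAR.
Step 10 — Apparent power: |S| = 25.63 VA.
Step 11 — Power factor: PF = P/|S| = 0 (leading).

(a) P = 0 W  (b) Q = -25.63 VAR  (c) S = 25.63 VA  (d) PF = 0 (leading)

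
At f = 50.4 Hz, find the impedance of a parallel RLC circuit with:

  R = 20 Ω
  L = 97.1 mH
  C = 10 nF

Step 1 — Angular frequency: ω = 2π·f = 2π·50.4 = 316.7 rad/s.
Step 2 — Component impedances:
  R: Z = R = 20 Ω
  L: Z = jωL = j·316.7·0.0971 = 0 + j30.75 Ω
  C: Z = 1/(jωC) = -j/(ω·C) = 0 - j3.158e+05 Ω
Step 3 — Parallel combination: 1/Z_total = 1/R + 1/L + 1/C; Z_total = 14.06 + j9.141 Ω = 16.77∠33.0° Ω.

Z = 14.06 + j9.141 Ω = 16.77∠33.0° Ω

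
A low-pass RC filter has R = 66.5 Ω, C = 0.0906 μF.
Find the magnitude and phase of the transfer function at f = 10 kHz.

Step 1 — Angular frequency: ω = 2π·1e+04 = 6.283e+04 rad/s.
Step 2 — Transfer function: H(jω) = 1/(1 + jωRC).
Step 3 — Denominator: 1 + jωRC = 1 + j·6.283e+04·66.5·9.06e-08 = 1 + j0.3786.
Step 4 — H = 0.8747 - j0.3311.
Step 5 — Magnitude: |H| = 0.9352 (-0.6 dB); phase: φ = -20.7°.

|H| = 0.9352 (-0.6 dB), φ = -20.7°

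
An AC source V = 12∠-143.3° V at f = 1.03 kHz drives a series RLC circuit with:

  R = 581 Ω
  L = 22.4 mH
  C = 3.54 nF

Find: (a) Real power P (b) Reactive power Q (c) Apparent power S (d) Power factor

Step 1 — Angular frequency: ω = 2π·f = 2π·1030 = 6472 rad/s.
Step 2 — Component impedances:
  R: Z = R = 581 Ω
  L: Z = jωL = j·6472·0.0224 = 0 + j145 Ω
  C: Z = 1/(jωC) = -j/(ω·C) = 0 - j4.365e+04 Ω
Step 3 — Series combination: Z_total = R + L + C = 581 - j4.35e+04 Ω = 4.351e+04∠-89.2° Ω.
Step 4 — Source phasor: V = 12∠-143.3° V = -9.621 - j7.172 V.
Step 5 — Current: I = V / Z = 0.0001619 - j0.0002233 A = 0.0002758∠-54.1° A.
Step 6 — Complex power: S = V·I* = 4.42e-05 - j0.003309 VA.
Step 7 — Real power: P = Re(S) = 4.42e-05 W.
Step 8 — Reactive power: Q = Im(S) = -0.003309 VAR.
Step 9 — Apparent power: |S| = 0.00331 VA.
Step 10 — Power factor: PF = P/|S| = 0.01335 (leading).

(a) P = 4.42e-05 W  (b) Q = -0.003309 VAR  (c) S = 0.00331 VA  (d) PF = 0.01335 (leading)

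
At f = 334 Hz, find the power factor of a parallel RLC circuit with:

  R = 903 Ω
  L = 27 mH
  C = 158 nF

Step 1 — Angular frequency: ω = 2π·f = 2π·334 = 2099 rad/s.
Step 2 — Component impedances:
  R: Z = R = 903 Ω
  L: Z = jωL = j·2099·0.027 = 0 + j56.66 Ω
  C: Z = 1/(jωC) = -j/(ω·C) = 0 - j3016 Ω
Step 3 — Parallel combination: 1/Z_total = 1/R + 1/L + 1/C; Z_total = 3.678 + j57.51 Ω = 57.63∠86.3° Ω.
Step 4 — Power factor: PF = cos(φ) = Re(Z)/|Z| = 3.678/57.63 = 0.06382.
Step 5 — Type: Im(Z) = 57.51 ⇒ lagging (phase φ = 86.3°).

PF = 0.06382 (lagging, φ = 86.3°)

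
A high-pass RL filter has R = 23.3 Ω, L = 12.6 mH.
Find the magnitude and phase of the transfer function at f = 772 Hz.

Step 1 — Angular frequency: ω = 2π·772 = 4851 rad/s.
Step 2 — Transfer function: H(jω) = jωL/(R + jωL).
Step 3 — Numerator jωL = j·61.12; denominator R + jωL = 23.3 + j61.12.
Step 4 — H = 0.8731 + j0.3329.
Step 5 — Magnitude: |H| = 0.9344 (-0.6 dB); phase: φ = 20.9°.

|H| = 0.9344 (-0.6 dB), φ = 20.9°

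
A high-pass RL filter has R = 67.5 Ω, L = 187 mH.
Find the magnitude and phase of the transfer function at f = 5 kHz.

Step 1 — Angular frequency: ω = 2π·5000 = 3.142e+04 rad/s.
Step 2 — Transfer function: H(jω) = jωL/(R + jωL).
Step 3 — Numerator jωL = j·5875; denominator R + jωL = 67.5 + j5875.
Step 4 — H = 0.9999 + j0.01149.
Step 5 — Magnitude: |H| = 0.9999 (-0.0 dB); phase: φ = 0.7°.

|H| = 0.9999 (-0.0 dB), φ = 0.7°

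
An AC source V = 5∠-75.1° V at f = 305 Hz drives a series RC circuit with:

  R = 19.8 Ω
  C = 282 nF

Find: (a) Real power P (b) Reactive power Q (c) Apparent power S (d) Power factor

Step 1 — Angular frequency: ω = 2π·f = 2π·305 = 1916 rad/s.
Step 2 — Component impedances:
  R: Z = R = 19.8 Ω
  C: Z = 1/(jωC) = -j/(ω·C) = 0 - j1850 Ω
Step 3 — Series combination: Z_total = R + C = 19.8 - j1850 Ω = 1851∠-89.4° Ω.
Step 4 — Source phasor: V = 5∠-75.1° V = 1.286 - j4.832 V.
Step 5 — Current: I = V / Z = 0.002618 + j0.0006668 A = 0.002702∠14.3° A.
Step 6 — Complex power: S = V·I* = 0.0001445 - j0.01351 VA.
Step 7 — Real power: P = Re(S) = 0.0001445 W.
Step 8 — Reactive power: Q = Im(S) = -0.01351 VAR.
Step 9 — Apparent power: |S| = 0.01351 VA.
Step 10 — Power factor: PF = P/|S| = 0.0107 (leading).

(a) P = 0.0001445 W  (b) Q = -0.01351 VAR  (c) S = 0.01351 VA  (d) PF = 0.0107 (leading)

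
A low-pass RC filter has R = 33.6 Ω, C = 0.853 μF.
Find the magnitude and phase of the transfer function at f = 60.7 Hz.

Step 1 — Angular frequency: ω = 2π·60.7 = 381.4 rad/s.
Step 2 — Transfer function: H(jω) = 1/(1 + jωRC).
Step 3 — Denominator: 1 + jωRC = 1 + j·381.4·33.6·8.53e-07 = 1 + j0.01093.
Step 4 — H = 0.9999 - j0.01093.
Step 5 — Magnitude: |H| = 0.9999 (-0.0 dB); phase: φ = -0.6°.

|H| = 0.9999 (-0.0 dB), φ = -0.6°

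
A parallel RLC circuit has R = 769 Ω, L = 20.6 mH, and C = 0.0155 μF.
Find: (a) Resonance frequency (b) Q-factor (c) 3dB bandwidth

Step 1 — Resonance: ω₀ = 1/√(LC) = 1/√(0.0206·1.55e-08) = 5.596e+04 rad/s.
Step 2 — f₀ = ω₀/(2π) = 8907 Hz.
Step 3 — Parallel Q: Q = R/(ω₀L) = 769/(5.596e+04·0.0206) = 0.6671.
Step 4 — Bandwidth: Δω = ω₀/Q = 8.39e+04 rad/s; BW = Δω/(2π) = 1.335e+04 Hz.

(a) f₀ = 8907 Hz  (b) Q = 0.6671  (c) BW = 1.335e+04 Hz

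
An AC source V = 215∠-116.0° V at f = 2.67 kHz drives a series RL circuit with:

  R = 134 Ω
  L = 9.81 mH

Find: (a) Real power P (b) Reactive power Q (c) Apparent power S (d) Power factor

Step 1 — Angular frequency: ω = 2π·f = 2π·2670 = 1.678e+04 rad/s.
Step 2 — Component impedances:
  R: Z = R = 134 Ω
  L: Z = jωL = j·1.678e+04·0.00981 = 0 + j164.6 Ω
Step 3 — Series combination: Z_total = R + L = 134 + j164.6 Ω = 212.2∠50.8° Ω.
Step 4 — Source phasor: V = 215∠-116.0° V = -94.25 - j193.2 V.
Step 5 — Current: I = V / Z = -0.9865 - j0.2305 A = 1.013∠-166.8° A.
Step 6 — Complex power: S = V·I* = 137.5 + j168.9 VA.
Step 7 — Real power: P = Re(S) = 137.5 W.
Step 8 — Reactive power: Q = Im(S) = 168.9 VAR.
Step 9 — Apparent power: |S| = 217.8 VA.
Step 10 — Power factor: PF = P/|S| = 0.6314 (lagging).

(a) P = 137.5 W  (b) Q = 168.9 VAR  (c) S = 217.8 VA  (d) PF = 0.6314 (lagging)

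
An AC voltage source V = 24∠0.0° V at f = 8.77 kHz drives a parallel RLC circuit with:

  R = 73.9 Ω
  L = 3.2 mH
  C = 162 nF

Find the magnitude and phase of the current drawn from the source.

Step 1 — Angular frequency: ω = 2π·f = 2π·8770 = 5.51e+04 rad/s.
Step 2 — Component impedances:
  R: Z = R = 73.9 Ω
  L: Z = jωL = j·5.51e+04·0.0032 = 0 + j176.3 Ω
  C: Z = 1/(jωC) = -j/(ω·C) = 0 - j112 Ω
Step 3 — Parallel combination: 1/Z_total = 1/R + 1/L + 1/C; Z_total = 69.86 - j16.81 Ω = 71.85∠-13.5° Ω.
Step 4 — Source phasor: V = 24∠0.0° V = 24 V.
Step 5 — Ohm's law: I = V / Z_total = (24) / (69.86 - j16.81) = 0.3248 + j0.07814 A.
Step 6 — Convert to polar: |I| = 0.334 A, ∠I = 13.5°.

I = 0.334∠13.5° A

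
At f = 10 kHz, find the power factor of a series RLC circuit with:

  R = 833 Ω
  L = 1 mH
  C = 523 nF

Step 1 — Angular frequency: ω = 2π·f = 2π·1e+04 = 6.283e+04 rad/s.
Step 2 — Component impedances:
  R: Z = R = 833 Ω
  L: Z = jωL = j·6.283e+04·0.001 = 0 + j62.83 Ω
  C: Z = 1/(jωC) = -j/(ω·C) = 0 - j30.43 Ω
Step 3 — Series combination: Z_total = R + L + C = 833 + j32.4 Ω = 833.6∠2.2° Ω.
Step 4 — Power factor: PF = cos(φ) = Re(Z)/|Z| = 833/833.63 = 0.9992.
Step 5 — Type: Im(Z) = 32.4 ⇒ lagging (phase φ = 2.2°).

PF = 0.9992 (lagging, φ = 2.2°)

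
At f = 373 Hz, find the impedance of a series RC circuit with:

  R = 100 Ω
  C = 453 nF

Step 1 — Angular frequency: ω = 2π·f = 2π·373 = 2344 rad/s.
Step 2 — Component impedances:
  R: Z = R = 100 Ω
  C: Z = 1/(jωC) = -j/(ω·C) = 0 - j941.9 Ω
Step 3 — Series combination: Z_total = R + C = 100 - j941.9 Ω = 947.2∠-83.9° Ω.

Z = 100 - j941.9 Ω = 947.2∠-83.9° Ω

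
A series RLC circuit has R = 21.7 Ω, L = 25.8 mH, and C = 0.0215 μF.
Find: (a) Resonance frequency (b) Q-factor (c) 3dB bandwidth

Step 1 — Resonance condition Im(Z)=0 gives ω₀ = 1/√(LC).
Step 2 — ω₀ = 1/√(0.0258·2.15e-08) = 4.246e+04 rad/s.
Step 3 — f₀ = ω₀/(2π) = 6758 Hz.
Step 4 — Series Q: Q = ω₀L/R = 4.246e+04·0.0258/21.7 = 50.48.
Step 5 — 3dB bandwidth: Δω = ω₀/Q = 841.1 rad/s; BW = Δω/(2π) = 133.9 Hz.

(a) f₀ = 6758 Hz  (b) Q = 50.48  (c) BW = 133.9 Hz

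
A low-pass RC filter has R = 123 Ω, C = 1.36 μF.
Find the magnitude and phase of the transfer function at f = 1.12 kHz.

Step 1 — Angular frequency: ω = 2π·1120 = 7037 rad/s.
Step 2 — Transfer function: H(jω) = 1/(1 + jωRC).
Step 3 — Denominator: 1 + jωRC = 1 + j·7037·123·1.36e-06 = 1 + j1.177.
Step 4 — H = 0.4192 - j0.4934.
Step 5 — Magnitude: |H| = 0.6474 (-3.8 dB); phase: φ = -49.7°.

|H| = 0.6474 (-3.8 dB), φ = -49.7°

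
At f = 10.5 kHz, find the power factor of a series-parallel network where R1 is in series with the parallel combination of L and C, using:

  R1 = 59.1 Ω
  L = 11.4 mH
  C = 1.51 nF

Step 1 — Angular frequency: ω = 2π·f = 2π·1.05e+04 = 6.597e+04 rad/s.
Step 2 — Component impedances:
  R1: Z = R = 59.1 Ω
  L: Z = jωL = j·6.597e+04·0.0114 = 0 + j752.1 Ω
  C: Z = 1/(jωC) = -j/(ω·C) = 0 - j1.004e+04 Ω
Step 3 — Parallel branch: L || C = 1/(1/L + 1/C) = 0 + j813 Ω.
Step 4 — Series with R1: Z_total = R1 + (L || C) = 59.1 + j813 Ω = 815.2∠85.8° Ω.
Step 5 — Power factor: PF = cos(φ) = Re(Z)/|Z| = 59.1/815.2 = 0.0725.
Step 6 — Type: Im(Z) = 813 ⇒ lagging (phase φ = 85.8°).

PF = 0.0725 (lagging, φ = 85.8°)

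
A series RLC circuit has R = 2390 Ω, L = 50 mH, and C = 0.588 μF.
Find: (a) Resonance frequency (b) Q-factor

Step 1 — Resonance condition Im(Z)=0 gives ω₀ = 1/√(LC).
Step 2 — ω₀ = 1/√(0.05·5.88e-07) = 5832 rad/s.
Step 3 — f₀ = ω₀/(2π) = 928.2 Hz.
Step 4 — Series Q: Q = ω₀L/R = 5832·0.05/2390 = 0.122.

(a) f₀ = 928.2 Hz  (b) Q = 0.122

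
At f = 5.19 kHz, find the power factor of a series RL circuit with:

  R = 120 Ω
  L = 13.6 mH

Step 1 — Angular frequency: ω = 2π·f = 2π·5190 = 3.261e+04 rad/s.
Step 2 — Component impedances:
  R: Z = R = 120 Ω
  L: Z = jωL = j·3.261e+04·0.0136 = 0 + j443.5 Ω
Step 3 — Series combination: Z_total = R + L = 120 + j443.5 Ω = 459.4∠74.9° Ω.
Step 4 — Power factor: PF = cos(φ) = Re(Z)/|Z| = 120/459.4 = 0.2612.
Step 5 — Type: Im(Z) = 443.5 ⇒ lagging (phase φ = 74.9°).

PF = 0.2612 (lagging, φ = 74.9°)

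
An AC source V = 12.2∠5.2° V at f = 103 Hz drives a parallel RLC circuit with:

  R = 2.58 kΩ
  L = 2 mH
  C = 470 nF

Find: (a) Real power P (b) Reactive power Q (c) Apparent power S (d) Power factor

Step 1 — Angular frequency: ω = 2π·f = 2π·103 = 647.2 rad/s.
Step 2 — Component impedances:
  R: Z = R = 2580 Ω
  L: Z = jωL = j·647.2·0.002 = 0 + j1.294 Ω
  C: Z = 1/(jωC) = -j/(ω·C) = 0 - j3288 Ω
Step 3 — Parallel combination: 1/Z_total = 1/R + 1/L + 1/C; Z_total = 0.0006499 + j1.295 Ω = 1.295∠90.0° Ω.
Step 4 — Source phasor: V = 12.2∠5.2° V = 12.15 + j1.106 V.
Step 5 — Current: I = V / Z = 0.8586 - j9.383 A = 9.422∠-84.8° A.
Step 6 — Complex power: S = V·I* = 0.05769 + j114.9 VA.
Step 7 — Real power: P = Re(S) = 0.05769 W.
Step 8 — Reactive power: Q = Im(S) = 114.9 VAR.
Step 9 — Apparent power: |S| = 114.9 VA.
Step 10 — Power factor: PF = P/|S| = 0.0005019 (lagging).

(a) P = 0.05769 W  (b) Q = 114.9 VAR  (c) S = 114.9 VA  (d) PF = 0.0005019 (lagging)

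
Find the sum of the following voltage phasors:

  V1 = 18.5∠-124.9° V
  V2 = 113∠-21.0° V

Step 1 — Convert each phasor to rectangular form:
  V1 = 18.5·(cos(-124.9°) + j·sin(-124.9°)) = -10.58 - j15.17 V
  V2 = 113·(cos(-21.0°) + j·sin(-21.0°)) = 105.5 - j40.5 V
Step 2 — Sum components: V_total = 94.91 - j55.67 V.
Step 3 — Convert to polar: |V_total| = 110 V, ∠V_total = -30.4°.

V_total = 110∠-30.4° V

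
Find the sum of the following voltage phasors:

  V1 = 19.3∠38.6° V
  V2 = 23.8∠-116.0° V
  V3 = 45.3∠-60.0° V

Step 1 — Convert each phasor to rectangular form:
  V1 = 19.3·(cos(38.6°) + j·sin(38.6°)) = 15.08 + j12.04 V
  V2 = 23.8·(cos(-116.0°) + j·sin(-116.0°)) = -10.43 - j21.39 V
  V3 = 45.3·(cos(-60.0°) + j·sin(-60.0°)) = 22.65 - j39.23 V
Step 2 — Sum components: V_total = 27.3 - j48.58 V.
Step 3 — Convert to polar: |V_total| = 55.73 V, ∠V_total = -60.7°.

V_total = 55.73∠-60.7° V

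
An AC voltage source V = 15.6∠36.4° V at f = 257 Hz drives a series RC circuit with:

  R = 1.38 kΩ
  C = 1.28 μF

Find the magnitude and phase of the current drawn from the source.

Step 1 — Angular frequency: ω = 2π·f = 2π·257 = 1615 rad/s.
Step 2 — Component impedances:
  R: Z = R = 1380 Ω
  C: Z = 1/(jωC) = -j/(ω·C) = 0 - j483.8 Ω
Step 3 — Series combination: Z_total = R + C = 1380 - j483.8 Ω = 1462∠-19.3° Ω.
Step 4 — Source phasor: V = 15.6∠36.4° V = 12.56 + j9.257 V.
Step 5 — Ohm's law: I = V / Z_total = (12.56 + j9.257) / (1380 - j483.8) = 0.006008 + j0.008815 A.
Step 6 — Convert to polar: |I| = 0.01067 A, ∠I = 55.7°.

I = 0.01067∠55.7° A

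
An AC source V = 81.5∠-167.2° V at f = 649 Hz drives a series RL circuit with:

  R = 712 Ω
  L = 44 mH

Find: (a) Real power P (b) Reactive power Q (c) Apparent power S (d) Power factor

Step 1 — Angular frequency: ω = 2π·f = 2π·649 = 4078 rad/s.
Step 2 — Component impedances:
  R: Z = R = 712 Ω
  L: Z = jωL = j·4078·0.044 = 0 + j179.4 Ω
Step 3 — Series combination: Z_total = R + L = 712 + j179.4 Ω = 734.3∠14.1° Ω.
Step 4 — Source phasor: V = 81.5∠-167.2° V = -79.47 - j18.06 V.
Step 5 — Current: I = V / Z = -0.111 + j0.002603 A = 0.111∠178.7° A.
Step 6 — Complex power: S = V·I* = 8.772 + j2.211 VA.
Step 7 — Real power: P = Re(S) = 8.772 W.
Step 8 — Reactive power: Q = Im(S) = 2.211 VAR.
Step 9 — Apparent power: |S| = 9.046 VA.
Step 10 — Power factor: PF = P/|S| = 0.9697 (lagging).

(a) P = 8.772 W  (b) Q = 2.211 VAR  (c) S = 9.046 VA  (d) PF = 0.9697 (lagging)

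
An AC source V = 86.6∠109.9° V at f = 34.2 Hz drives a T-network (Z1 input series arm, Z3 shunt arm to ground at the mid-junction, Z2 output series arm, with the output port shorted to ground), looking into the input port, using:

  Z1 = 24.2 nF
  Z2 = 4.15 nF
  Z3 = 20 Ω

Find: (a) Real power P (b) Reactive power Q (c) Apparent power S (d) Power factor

Step 1 — Angular frequency: ω = 2π·f = 2π·34.2 = 214.9 rad/s.
Step 2 — Component impedances:
  Z1: Z = 1/(jωC) = -j/(ω·C) = 0 - j1.923e+05 Ω
  Z2: Z = 1/(jωC) = -j/(ω·C) = 0 - j1.121e+06 Ω
  Z3: Z = R = 20 Ω
Step 3 — With the output port shorted to ground, the output series arm Z2 runs from the junction to ground; the shunt arm Z3 also runs from the junction to ground. They appear in parallel: Z3 || Z2 = 20 - j0.0003567 Ω.
Step 4 — Series with input arm Z1: Z_in = Z1 + (Z3 || Z2) = 20 - j1.923e+05 Ω = 1.923e+05∠-90.0° Ω.
Step 5 — Source phasor: V = 86.6∠109.9° V = -29.48 + j81.43 V.
Step 6 — Current: I = V / Z = -0.0004235 - j0.0001532 A = 0.0004503∠-160.1° A.
Step 7 — Complex power: S = V·I* = 4.056e-06 - j0.039 VA.
Step 8 — Real power: P = Re(S) = 4.056e-06 W.
Step 9 — Reactive power: Q = Im(S) = -0.039 VAR.
Step 10 — Apparent power: |S| = 0.039 VA.
Step 11 — Power factor: PF = P/|S| = 0.000104 (leading).

(a) P = 4.056e-06 W  (b) Q = -0.039 VAR  (c) S = 0.039 VA  (d) PF = 0.000104 (leading)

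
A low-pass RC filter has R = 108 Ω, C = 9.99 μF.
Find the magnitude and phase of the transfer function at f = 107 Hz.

Step 1 — Angular frequency: ω = 2π·107 = 672.3 rad/s.
Step 2 — Transfer function: H(jω) = 1/(1 + jωRC).
Step 3 — Denominator: 1 + jωRC = 1 + j·672.3·108·9.99e-06 = 1 + j0.7254.
Step 4 — H = 0.6552 - j0.4753.
Step 5 — Magnitude: |H| = 0.8095 (-1.8 dB); phase: φ = -36.0°.

|H| = 0.8095 (-1.8 dB), φ = -36.0°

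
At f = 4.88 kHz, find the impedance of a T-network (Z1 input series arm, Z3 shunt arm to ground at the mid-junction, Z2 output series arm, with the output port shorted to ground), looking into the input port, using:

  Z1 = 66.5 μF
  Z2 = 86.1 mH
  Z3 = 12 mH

Step 1 — Angular frequency: ω = 2π·f = 2π·4880 = 3.066e+04 rad/s.
Step 2 — Component impedances:
  Z1: Z = 1/(jωC) = -j/(ω·C) = 0 - j0.4904 Ω
  Z2: Z = jωL = j·3.066e+04·0.0861 = 0 + j2640 Ω
  Z3: Z = jωL = j·3.066e+04·0.012 = 0 + j367.9 Ω
Step 3 — With the output port shorted to ground, the output series arm Z2 runs from the junction to ground; the shunt arm Z3 also runs from the junction to ground. They appear in parallel: Z3 || Z2 = 0 + j322.9 Ω.
Step 4 — Series with input arm Z1: Z_in = Z1 + (Z3 || Z2) = 0 + j322.4 Ω = 322.4∠90.0° Ω.

Z = 0 + j322.4 Ω = 322.4∠90.0° Ω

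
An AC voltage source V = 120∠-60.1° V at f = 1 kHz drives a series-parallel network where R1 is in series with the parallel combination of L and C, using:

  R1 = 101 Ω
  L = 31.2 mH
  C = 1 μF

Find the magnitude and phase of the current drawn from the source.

Step 1 — Angular frequency: ω = 2π·f = 2π·1000 = 6283 rad/s.
Step 2 — Component impedances:
  R1: Z = R = 101 Ω
  L: Z = jωL = j·6283·0.0312 = 0 + j196 Ω
  C: Z = 1/(jωC) = -j/(ω·C) = 0 - j159.2 Ω
Step 3 — Parallel branch: L || C = 1/(1/L + 1/C) = 0 - j846 Ω.
Step 4 — Series with R1: Z_total = R1 + (L || C) = 101 - j846 Ω = 852∠-83.2° Ω.
Step 5 — Source phasor: V = 120∠-60.1° V = 59.82 - j104 V.
Step 6 — Ohm's law: I = V / Z_total = (59.82 - j104) / (101 - j846) = 0.1296 + j0.05524 A.
Step 7 — Convert to polar: |I| = 0.1408 A, ∠I = 23.1°.

I = 0.1408∠23.1° A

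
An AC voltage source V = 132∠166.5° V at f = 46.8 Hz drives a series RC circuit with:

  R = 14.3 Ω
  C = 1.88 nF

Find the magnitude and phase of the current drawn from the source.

Step 1 — Angular frequency: ω = 2π·f = 2π·46.8 = 294.1 rad/s.
Step 2 — Component impedances:
  R: Z = R = 14.3 Ω
  C: Z = 1/(jωC) = -j/(ω·C) = 0 - j1.809e+06 Ω
Step 3 — Series combination: Z_total = R + C = 14.3 - j1.809e+06 Ω = 1.809e+06∠-90.0° Ω.
Step 4 — Source phasor: V = 132∠166.5° V = -128.4 + j30.81 V.
Step 5 — Ohm's law: I = V / Z_total = (-128.4 + j30.81) / (14.3 - j1.809e+06) = -1.704e-05 - j7.096e-05 A.
Step 6 — Convert to polar: |I| = 7.297e-05 A, ∠I = -103.5°.

I = 7.297e-05∠-103.5° A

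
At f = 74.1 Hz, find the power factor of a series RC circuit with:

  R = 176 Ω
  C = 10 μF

Step 1 — Angular frequency: ω = 2π·f = 2π·74.1 = 465.6 rad/s.
Step 2 — Component impedances:
  R: Z = R = 176 Ω
  C: Z = 1/(jωC) = -j/(ω·C) = 0 - j214.8 Ω
Step 3 — Series combination: Z_total = R + C = 176 - j214.8 Ω = 277.7∠-50.7° Ω.
Step 4 — Power factor: PF = cos(φ) = Re(Z)/|Z| = 176/277.7 = 0.6338.
Step 5 — Type: Im(Z) = -214.8 ⇒ leading (phase φ = -50.7°).

PF = 0.6338 (leading, φ = -50.7°)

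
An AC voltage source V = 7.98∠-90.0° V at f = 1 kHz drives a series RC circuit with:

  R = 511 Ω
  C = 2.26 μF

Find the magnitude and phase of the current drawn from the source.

Step 1 — Angular frequency: ω = 2π·f = 2π·1000 = 6283 rad/s.
Step 2 — Component impedances:
  R: Z = R = 511 Ω
  C: Z = 1/(jωC) = -j/(ω·C) = 0 - j70.42 Ω
Step 3 — Series combination: Z_total = R + C = 511 - j70.42 Ω = 515.8∠-7.8° Ω.
Step 4 — Source phasor: V = 7.98∠-90.0° V = 0 - j7.98 V.
Step 5 — Ohm's law: I = V / Z_total = (0 - j7.98) / (511 - j70.42) = 0.002112 - j0.01533 A.
Step 6 — Convert to polar: |I| = 0.01547 A, ∠I = -82.2°.

I = 0.01547∠-82.2° A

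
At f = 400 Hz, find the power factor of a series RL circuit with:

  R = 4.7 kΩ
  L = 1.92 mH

Step 1 — Angular frequency: ω = 2π·f = 2π·400 = 2513 rad/s.
Step 2 — Component impedances:
  R: Z = R = 4700 Ω
  L: Z = jωL = j·2513·0.00192 = 0 + j4.825 Ω
Step 3 — Series combination: Z_total = R + L = 4700 + j4.825 Ω = 4700∠0.1° Ω.
Step 4 — Power factor: PF = cos(φ) = Re(Z)/|Z| = 4700/4700 = 1.
Step 5 — Type: Im(Z) = 4.825 ⇒ lagging (phase φ = 0.1°).

PF = 1 (lagging, φ = 0.1°)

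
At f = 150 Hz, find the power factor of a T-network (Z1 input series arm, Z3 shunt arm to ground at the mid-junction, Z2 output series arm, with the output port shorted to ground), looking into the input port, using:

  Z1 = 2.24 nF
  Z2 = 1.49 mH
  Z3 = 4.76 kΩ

Step 1 — Angular frequency: ω = 2π·f = 2π·150 = 942.5 rad/s.
Step 2 — Component impedances:
  Z1: Z = 1/(jωC) = -j/(ω·C) = 0 - j4.737e+05 Ω
  Z2: Z = jωL = j·942.5·0.00149 = 0 + j1.404 Ω
  Z3: Z = R = 4760 Ω
Step 3 — With the output port shorted to ground, the output series arm Z2 runs from the junction to ground; the shunt arm Z3 also runs from the junction to ground. They appear in parallel: Z3 || Z2 = 0.0004143 + j1.404 Ω.
Step 4 — Series with input arm Z1: Z_in = Z1 + (Z3 || Z2) = 0 - j4.737e+05 Ω = 4.737e+05∠-90.0° Ω.
Step 5 — Power factor: PF = cos(φ) = Re(Z)/|Z| = 0.0004143/4.737e+05 = 8.746e-10.
Step 6 — Type: Im(Z) = -4.737e+05 ⇒ leading (phase φ = -90.0°).

PF = 8.746e-10 (leading, φ = -90.0°)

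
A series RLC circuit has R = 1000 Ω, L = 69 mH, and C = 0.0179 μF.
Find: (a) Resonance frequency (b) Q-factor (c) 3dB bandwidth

Step 1 — Resonance condition Im(Z)=0 gives ω₀ = 1/√(LC).
Step 2 — ω₀ = 1/√(0.069·1.79e-08) = 2.845e+04 rad/s.
Step 3 — f₀ = ω₀/(2π) = 4529 Hz.
Step 4 — Series Q: Q = ω₀L/R = 2.845e+04·0.069/1000 = 1.963.
Step 5 — 3dB bandwidth: Δω = ω₀/Q = 1.449e+04 rad/s; BW = Δω/(2π) = 2307 Hz.

(a) f₀ = 4529 Hz  (b) Q = 1.963  (c) BW = 2307 Hz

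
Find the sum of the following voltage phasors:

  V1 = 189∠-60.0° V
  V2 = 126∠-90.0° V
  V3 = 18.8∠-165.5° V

Step 1 — Convert each phasor to rectangular form:
  V1 = 189·(cos(-60.0°) + j·sin(-60.0°)) = 94.5 - j163.7 V
  V2 = 126·(cos(-90.0°) + j·sin(-90.0°)) = 0 - j126 V
  V3 = 18.8·(cos(-165.5°) + j·sin(-165.5°)) = -18.2 - j4.707 V
Step 2 — Sum components: V_total = 76.3 - j294.4 V.
Step 3 — Convert to polar: |V_total| = 304.1 V, ∠V_total = -75.5°.

V_total = 304.1∠-75.5° V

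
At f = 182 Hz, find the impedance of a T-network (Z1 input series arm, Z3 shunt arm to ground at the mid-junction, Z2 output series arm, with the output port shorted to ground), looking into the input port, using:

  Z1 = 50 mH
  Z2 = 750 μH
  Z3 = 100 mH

Step 1 — Angular frequency: ω = 2π·f = 2π·182 = 1144 rad/s.
Step 2 — Component impedances:
  Z1: Z = jωL = j·1144·0.05 = 0 + j57.18 Ω
  Z2: Z = jωL = j·1144·0.00075 = 0 + j0.8577 Ω
  Z3: Z = jωL = j·1144·0.1 = 0 + j114.4 Ω
Step 3 — With the output port shorted to ground, the output series arm Z2 runs from the junction to ground; the shunt arm Z3 also runs from the junction to ground. They appear in parallel: Z3 || Z2 = 0 + j0.8513 Ω.
Step 4 — Series with input arm Z1: Z_in = Z1 + (Z3 || Z2) = 0 + j58.03 Ω = 58.03∠90.0° Ω.

Z = 0 + j58.03 Ω = 58.03∠90.0° Ω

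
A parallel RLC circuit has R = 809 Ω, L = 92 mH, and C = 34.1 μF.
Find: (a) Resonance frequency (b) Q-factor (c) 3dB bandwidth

Step 1 — Resonance: ω₀ = 1/√(LC) = 1/√(0.092·3.41e-05) = 564.6 rad/s.
Step 2 — f₀ = ω₀/(2π) = 89.86 Hz.
Step 3 — Parallel Q: Q = R/(ω₀L) = 809/(564.6·0.092) = 15.58.
Step 4 — Bandwidth: Δω = ω₀/Q = 36.25 rad/s; BW = Δω/(2π) = 5.769 Hz.

(a) f₀ = 89.86 Hz  (b) Q = 15.58  (c) BW = 5.769 Hz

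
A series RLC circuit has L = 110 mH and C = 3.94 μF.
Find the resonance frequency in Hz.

Step 1 — Resonance condition Im(Z)=0 gives ω₀ = 1/√(LC).
Step 2 — ω₀ = 1/√(0.11·3.94e-06) = 1519 rad/s.
Step 3 — f₀ = ω₀/(2π) = 241.8 Hz.

f₀ = 241.8 Hz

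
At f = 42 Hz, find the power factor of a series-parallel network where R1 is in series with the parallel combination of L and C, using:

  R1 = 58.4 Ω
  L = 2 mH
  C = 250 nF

Step 1 — Angular frequency: ω = 2π·f = 2π·42 = 263.9 rad/s.
Step 2 — Component impedances:
  R1: Z = R = 58.4 Ω
  L: Z = jωL = j·263.9·0.002 = 0 + j0.5278 Ω
  C: Z = 1/(jωC) = -j/(ω·C) = 0 - j1.516e+04 Ω
Step 3 — Parallel branch: L || C = 1/(1/L + 1/C) = 0 + j0.5278 Ω.
Step 4 — Series with R1: Z_total = R1 + (L || C) = 58.4 + j0.5278 Ω = 58.4∠0.5° Ω.
Step 5 — Power factor: PF = cos(φ) = Re(Z)/|Z| = 58.4/58.4 = 1.
Step 6 — Type: Im(Z) = 0.5278 ⇒ lagging (phase φ = 0.5°).

PF = 1 (lagging, φ = 0.5°)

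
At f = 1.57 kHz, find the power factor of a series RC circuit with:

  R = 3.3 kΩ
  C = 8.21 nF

Step 1 — Angular frequency: ω = 2π·f = 2π·1570 = 9865 rad/s.
Step 2 — Component impedances:
  R: Z = R = 3300 Ω
  C: Z = 1/(jωC) = -j/(ω·C) = 0 - j1.235e+04 Ω
Step 3 — Series combination: Z_total = R + C = 3300 - j1.235e+04 Ω = 1.278e+04∠-75.0° Ω.
Step 4 — Power factor: PF = cos(φ) = Re(Z)/|Z| = 3300/1.278e+04 = 0.2582.
Step 5 — Type: Im(Z) = -1.235e+04 ⇒ leading (phase φ = -75.0°).

PF = 0.2582 (leading, φ = -75.0°)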